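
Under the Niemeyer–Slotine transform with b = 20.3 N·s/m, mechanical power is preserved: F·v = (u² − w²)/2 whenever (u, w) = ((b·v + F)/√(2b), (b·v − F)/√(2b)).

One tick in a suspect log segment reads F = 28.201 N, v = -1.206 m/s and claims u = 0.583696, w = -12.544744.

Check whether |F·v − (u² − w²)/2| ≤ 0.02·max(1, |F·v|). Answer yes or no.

F·v = 28.201×(-1.206) = -34.010406 W.
(u² − w²)/2 = (0.340701 − 157.370602)/2 = -78.514951 W.
|Δ| = 44.504545;  2% of max(1, |F·v|) = 0.680208.

no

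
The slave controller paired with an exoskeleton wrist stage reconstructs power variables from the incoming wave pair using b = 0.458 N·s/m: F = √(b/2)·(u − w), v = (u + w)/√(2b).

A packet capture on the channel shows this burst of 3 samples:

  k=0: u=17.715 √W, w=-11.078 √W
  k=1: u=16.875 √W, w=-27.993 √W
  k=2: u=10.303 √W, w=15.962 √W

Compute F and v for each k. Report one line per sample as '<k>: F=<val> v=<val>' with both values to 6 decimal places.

k=0: u−w=28.793000, u+w=6.637000; √(b/2)=0.478539, √(2b)=0.957079; F=0.478539×28.793=13.778586, v=6.637000/0.957079=6.934643
k=1: u−w=44.868000, u+w=-11.118000; √(b/2)=0.478539, √(2b)=0.957079; F=0.478539×44.868=21.471108, v=-11.118000/0.957079=-11.616597
k=2: u−w=-5.659000, u+w=26.265000; √(b/2)=0.478539, √(2b)=0.957079; F=0.478539×(-5.659)=-2.708055, v=26.265000/0.957079=27.442879

0: F=13.778586 v=6.934643
1: F=21.471108 v=-11.616597
2: F=-2.708055 v=27.442879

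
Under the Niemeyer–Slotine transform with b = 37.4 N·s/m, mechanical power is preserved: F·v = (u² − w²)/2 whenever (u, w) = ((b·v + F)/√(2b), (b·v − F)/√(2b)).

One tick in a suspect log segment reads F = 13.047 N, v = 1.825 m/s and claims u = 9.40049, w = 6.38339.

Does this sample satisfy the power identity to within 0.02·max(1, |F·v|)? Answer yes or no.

yes

F·v = 13.047×1.825 = 23.81077 W.
(u² − w²)/2 = (88.36921 − 40.74767)/2 = 23.81077 W.
|Δ| = 0.00000;  2% of max(1, |F·v|) = 0.47622.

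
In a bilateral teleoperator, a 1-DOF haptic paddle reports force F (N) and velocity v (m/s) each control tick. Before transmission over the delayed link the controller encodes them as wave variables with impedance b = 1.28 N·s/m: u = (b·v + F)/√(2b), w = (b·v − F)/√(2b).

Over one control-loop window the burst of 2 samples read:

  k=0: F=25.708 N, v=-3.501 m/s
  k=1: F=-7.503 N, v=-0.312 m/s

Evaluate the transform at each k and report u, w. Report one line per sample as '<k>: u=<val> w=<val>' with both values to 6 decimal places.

0: u=13.266700 w=-18.868300
1: u=-4.938975 w=4.439775

k=0: b·v=1.28×(-3.501)=-4.481280; √(2b)=1.600000; u=(-4.481280+25.708)/1.600000=13.266700, w=(-4.481280−25.708)/1.600000=-18.868300
k=1: b·v=1.28×(-0.312)=-0.399360; √(2b)=1.600000; u=(-0.399360+(-7.503))/1.600000=-4.938975, w=(-0.399360−(-7.503))/1.600000=4.439775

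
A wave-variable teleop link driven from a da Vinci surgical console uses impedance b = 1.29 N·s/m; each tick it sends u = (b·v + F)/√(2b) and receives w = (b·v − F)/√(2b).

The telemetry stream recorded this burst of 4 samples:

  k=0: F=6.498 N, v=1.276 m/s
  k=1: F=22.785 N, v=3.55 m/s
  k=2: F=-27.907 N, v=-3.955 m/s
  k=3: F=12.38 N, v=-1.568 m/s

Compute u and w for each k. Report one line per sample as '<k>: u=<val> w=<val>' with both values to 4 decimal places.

k=0: b·v=1.29×1.276=1.6460; √(2b)=1.6062; u=(1.6460+6.498)/1.6062=5.0703, w=(1.6460−6.498)/1.6062=-3.0207
k=1: b·v=1.29×3.55=4.5795; √(2b)=1.6062; u=(4.5795+22.785)/1.6062=17.0364, w=(4.5795−22.785)/1.6062=-11.3342
k=2: b·v=1.29×(-3.955)=-5.1020; √(2b)=1.6062; u=(-5.1020+(-27.907))/1.6062=-20.5505, w=(-5.1020−(-27.907))/1.6062=14.1978
k=3: b·v=1.29×(-1.568)=-2.0227; √(2b)=1.6062; u=(-2.0227+12.38)/1.6062=6.4482, w=(-2.0227−12.38)/1.6062=-8.9667

0: u=5.0703 w=-3.0207
1: u=17.0364 w=-11.3342
2: u=-20.5505 w=14.1978
3: u=6.4482 w=-8.9667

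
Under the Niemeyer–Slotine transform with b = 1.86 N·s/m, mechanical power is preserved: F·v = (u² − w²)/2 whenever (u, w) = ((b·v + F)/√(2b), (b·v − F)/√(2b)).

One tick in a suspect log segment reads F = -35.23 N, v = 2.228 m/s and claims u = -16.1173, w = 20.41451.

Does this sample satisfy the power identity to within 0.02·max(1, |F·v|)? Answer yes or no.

F·v = (-35.23)×2.228 = -78.49244 W.
(u² − w²)/2 = (259.76736 − 416.75222)/2 = -78.49243 W.
|Δ| = 0.00001;  2% of max(1, |F·v|) = 1.56985.

yes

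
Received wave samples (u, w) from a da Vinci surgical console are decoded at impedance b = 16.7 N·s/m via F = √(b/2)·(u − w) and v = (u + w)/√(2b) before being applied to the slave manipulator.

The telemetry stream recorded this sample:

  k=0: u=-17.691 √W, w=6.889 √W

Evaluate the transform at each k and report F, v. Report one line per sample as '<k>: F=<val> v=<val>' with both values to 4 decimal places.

k=0: u−w=-24.5800, u+w=-10.8020; √(b/2)=2.8896, √(2b)=5.7793; F=2.8896×(-24.58)=-71.0273, v=-10.8020/5.7793=-1.8691

0: F=-71.0273 v=-1.8691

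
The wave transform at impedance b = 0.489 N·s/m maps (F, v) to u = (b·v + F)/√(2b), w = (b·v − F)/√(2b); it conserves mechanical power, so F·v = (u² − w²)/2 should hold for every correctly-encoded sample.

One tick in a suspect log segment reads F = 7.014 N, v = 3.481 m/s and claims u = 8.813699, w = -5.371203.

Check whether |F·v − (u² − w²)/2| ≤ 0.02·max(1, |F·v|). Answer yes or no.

F·v = 7.014×3.481 = 24.415734 W.
(u² − w²)/2 = (77.681290 − 28.849822)/2 = 24.415734 W.
|Δ| = 0.000000;  2% of max(1, |F·v|) = 0.488315.

yes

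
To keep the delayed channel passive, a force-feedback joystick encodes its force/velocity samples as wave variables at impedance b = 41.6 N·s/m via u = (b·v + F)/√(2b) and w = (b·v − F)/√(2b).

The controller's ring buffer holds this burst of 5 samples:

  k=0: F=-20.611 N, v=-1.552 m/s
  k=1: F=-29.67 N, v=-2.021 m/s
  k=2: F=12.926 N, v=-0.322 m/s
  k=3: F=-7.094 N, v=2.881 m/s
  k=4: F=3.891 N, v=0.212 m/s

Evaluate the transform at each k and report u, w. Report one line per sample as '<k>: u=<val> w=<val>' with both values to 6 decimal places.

k=0: b·v=41.6×(-1.552)=-64.563200; √(2b)=9.121403; u=(-64.563200+(-20.611))/9.121403=-9.337839, w=(-64.563200−(-20.611))/9.121403=-4.818579
k=1: b·v=41.6×(-2.021)=-84.073600; √(2b)=9.121403; u=(-84.073600+(-29.67))/9.121403=-12.469967, w=(-84.073600−(-29.67))/9.121403=-5.964389
k=2: b·v=41.6×(-0.322)=-13.395200; √(2b)=9.121403; u=(-13.395200+12.926)/9.121403=-0.051439, w=(-13.395200−12.926)/9.121403=-2.885652
k=3: b·v=41.6×2.881=119.849600; √(2b)=9.121403; u=(119.849600+(-7.094))/9.121403=12.361650, w=(119.849600−(-7.094))/9.121403=13.917113
k=4: b·v=41.6×0.212=8.819200; √(2b)=9.121403; u=(8.819200+3.891)/9.121403=1.393448, w=(8.819200−3.891)/9.121403=0.540290

0: u=-9.337839 w=-4.818579
1: u=-12.469967 w=-5.964389
2: u=-0.051439 w=-2.885652
3: u=12.361650 w=13.917113
4: u=1.393448 w=0.540290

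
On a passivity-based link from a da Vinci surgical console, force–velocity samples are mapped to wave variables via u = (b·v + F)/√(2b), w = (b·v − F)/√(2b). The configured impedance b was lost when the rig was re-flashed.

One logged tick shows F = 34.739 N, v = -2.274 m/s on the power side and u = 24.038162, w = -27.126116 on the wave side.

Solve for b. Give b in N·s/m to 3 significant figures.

u + w = -3.087954;  u + w = √(2b)·v, so √(2b) = -3.087954/(-2.274) = 1.357939.
b = (√(2b))²/2 = 1.843999/2 = 0.922000.
(Check via u − w = 2F/√(2b): u − w = 51.164278, 2F/√(2b) = 51.164289.)

b = 0.922 N·s/m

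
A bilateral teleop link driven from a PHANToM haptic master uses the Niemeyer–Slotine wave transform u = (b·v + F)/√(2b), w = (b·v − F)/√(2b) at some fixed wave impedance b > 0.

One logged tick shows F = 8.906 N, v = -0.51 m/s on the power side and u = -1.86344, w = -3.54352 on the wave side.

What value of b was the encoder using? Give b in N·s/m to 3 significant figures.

b = 56.2 N·s/m

u + w = -5.40696;  u + w = √(2b)·v, so √(2b) = -5.40696/(-0.51) = 10.60188.
b = (√(2b))²/2 = 112.39991/2 = 56.19995.
(Check via u − w = 2F/√(2b): u − w = 1.68008, 2F/√(2b) = 1.68008.)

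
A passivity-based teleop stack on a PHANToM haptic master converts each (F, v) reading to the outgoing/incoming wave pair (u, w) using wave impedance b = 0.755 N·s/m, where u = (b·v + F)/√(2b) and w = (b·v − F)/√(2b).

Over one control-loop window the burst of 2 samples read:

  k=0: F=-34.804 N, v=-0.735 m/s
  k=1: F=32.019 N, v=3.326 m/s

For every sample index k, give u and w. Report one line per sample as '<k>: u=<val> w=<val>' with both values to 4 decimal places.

0: u=-28.7747 w=27.8715
1: u=28.1002 w=-24.0132

k=0: b·v=0.755×(-0.735)=-0.5549; √(2b)=1.2288; u=(-0.5549+(-34.804))/1.2288=-28.7747, w=(-0.5549−(-34.804))/1.2288=27.8715
k=1: b·v=0.755×3.326=2.5111; √(2b)=1.2288; u=(2.5111+32.019)/1.2288=28.1002, w=(2.5111−32.019)/1.2288=-24.0132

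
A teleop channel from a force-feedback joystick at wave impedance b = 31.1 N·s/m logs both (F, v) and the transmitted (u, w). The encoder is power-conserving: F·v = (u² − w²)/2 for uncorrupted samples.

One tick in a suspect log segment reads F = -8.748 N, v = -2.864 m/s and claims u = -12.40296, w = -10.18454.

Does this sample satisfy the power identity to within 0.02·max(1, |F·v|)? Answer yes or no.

yes

F·v = (-8.748)×(-2.864) = 25.05427 W.
(u² − w²)/2 = (153.83342 − 103.72486)/2 = 25.05428 W.
|Δ| = 0.00001;  2% of max(1, |F·v|) = 0.50109.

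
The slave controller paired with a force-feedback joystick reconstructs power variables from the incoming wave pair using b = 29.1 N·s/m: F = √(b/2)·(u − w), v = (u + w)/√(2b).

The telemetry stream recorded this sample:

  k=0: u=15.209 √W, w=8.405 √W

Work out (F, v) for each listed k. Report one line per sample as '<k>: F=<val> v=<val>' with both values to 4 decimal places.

k=0: u−w=6.8040, u+w=23.6140; √(b/2)=3.8144, √(2b)=7.6289; F=3.8144×6.804=25.9535, v=23.6140/7.6289=3.0953

0: F=25.9535 v=3.0953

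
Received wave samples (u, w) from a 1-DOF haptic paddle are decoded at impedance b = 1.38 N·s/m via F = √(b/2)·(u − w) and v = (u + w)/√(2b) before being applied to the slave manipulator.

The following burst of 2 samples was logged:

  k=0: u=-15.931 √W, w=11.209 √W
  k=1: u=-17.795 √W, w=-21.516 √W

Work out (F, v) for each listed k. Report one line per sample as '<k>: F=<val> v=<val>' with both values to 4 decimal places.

k=0: u−w=-27.1400, u+w=-4.7220; √(b/2)=0.8307, √(2b)=1.6613; F=0.8307×(-27.14)=-22.5442, v=-4.7220/1.6613=-2.8423
k=1: u−w=3.7210, u+w=-39.3110; √(b/2)=0.8307, √(2b)=1.6613; F=0.8307×3.721=3.0909, v=-39.3110/1.6613=-23.6624

0: F=-22.5442 v=-2.8423
1: F=3.0909 v=-23.6624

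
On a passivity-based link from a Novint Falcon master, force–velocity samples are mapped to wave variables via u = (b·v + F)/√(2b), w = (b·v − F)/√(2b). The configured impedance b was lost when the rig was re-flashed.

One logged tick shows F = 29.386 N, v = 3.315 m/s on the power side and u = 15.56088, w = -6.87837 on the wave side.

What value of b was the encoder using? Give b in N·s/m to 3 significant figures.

b = 3.43 N·s/m

u + w = 8.6825;  u + w = √(2b)·v, so √(2b) = 8.6825/3.315 = 2.6192.
b = (√(2b))²/2 = 6.8600/2 = 3.4300.
(Check via u − w = 2F/√(2b): u − w = 22.4393, 2F/√(2b) = 22.4393.)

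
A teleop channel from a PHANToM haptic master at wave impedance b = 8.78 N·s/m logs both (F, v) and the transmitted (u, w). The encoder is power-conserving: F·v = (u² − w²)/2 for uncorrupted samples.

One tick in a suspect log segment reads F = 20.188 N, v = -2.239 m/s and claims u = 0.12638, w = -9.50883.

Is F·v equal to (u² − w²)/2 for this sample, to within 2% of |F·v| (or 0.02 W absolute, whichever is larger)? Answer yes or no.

yes

F·v = 20.188×(-2.239) = -45.2009 W.
(u² − w²)/2 = (0.0160 − 90.4178)/2 = -45.2009 W.
|Δ| = 0.0000;  2% of max(1, |F·v|) = 0.9040.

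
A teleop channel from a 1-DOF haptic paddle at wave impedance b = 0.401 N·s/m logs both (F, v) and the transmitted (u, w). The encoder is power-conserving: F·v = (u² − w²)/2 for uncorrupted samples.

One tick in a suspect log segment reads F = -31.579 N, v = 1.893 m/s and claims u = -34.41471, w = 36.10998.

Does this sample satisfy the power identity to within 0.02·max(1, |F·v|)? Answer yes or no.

yes

F·v = (-31.579)×1.893 = -59.7790 W.
(u² − w²)/2 = (1184.3723 − 1303.9307)/2 = -59.7792 W.
|Δ| = 0.0001;  2% of max(1, |F·v|) = 1.1956.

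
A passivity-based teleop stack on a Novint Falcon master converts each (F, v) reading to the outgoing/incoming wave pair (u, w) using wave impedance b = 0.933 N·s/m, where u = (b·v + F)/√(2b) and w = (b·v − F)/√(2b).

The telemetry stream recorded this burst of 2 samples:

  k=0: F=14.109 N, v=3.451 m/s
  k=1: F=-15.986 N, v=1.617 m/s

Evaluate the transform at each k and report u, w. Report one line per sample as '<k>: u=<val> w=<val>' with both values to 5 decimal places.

0: u=12.68564 w=-7.97151
1: u=-10.59822 w=12.80707

k=0: b·v=0.933×3.451=3.21978; √(2b)=1.36602; u=(3.21978+14.109)/1.36602=12.68564, w=(3.21978−14.109)/1.36602=-7.97151
k=1: b·v=0.933×1.617=1.50866; √(2b)=1.36602; u=(1.50866+(-15.986))/1.36602=-10.59822, w=(1.50866−(-15.986))/1.36602=12.80707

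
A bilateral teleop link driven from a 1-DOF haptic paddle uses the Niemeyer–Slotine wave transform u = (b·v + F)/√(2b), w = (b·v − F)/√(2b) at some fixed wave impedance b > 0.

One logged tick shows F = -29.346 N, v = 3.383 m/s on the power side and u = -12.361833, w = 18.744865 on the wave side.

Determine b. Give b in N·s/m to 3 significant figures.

u + w = 6.383032;  u + w = √(2b)·v, so √(2b) = 6.383032/3.383 = 1.886796.
b = (√(2b))²/2 = 3.560000/2 = 1.780000.
(Check via u − w = 2F/√(2b): u − w = -31.106698, 2F/√(2b) = -31.106696.)

b = 1.78 N·s/m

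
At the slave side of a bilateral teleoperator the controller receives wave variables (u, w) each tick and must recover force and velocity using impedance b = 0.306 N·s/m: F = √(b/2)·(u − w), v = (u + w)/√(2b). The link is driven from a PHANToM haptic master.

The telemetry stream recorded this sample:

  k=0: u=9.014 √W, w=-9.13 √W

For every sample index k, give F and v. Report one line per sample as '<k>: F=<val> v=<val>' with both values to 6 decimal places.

0: F=7.097065 v=-0.148280

k=0: u−w=18.144000, u+w=-0.116000; √(b/2)=0.391152, √(2b)=0.782304; F=0.391152×18.144=7.097065, v=-0.116000/0.782304=-0.148280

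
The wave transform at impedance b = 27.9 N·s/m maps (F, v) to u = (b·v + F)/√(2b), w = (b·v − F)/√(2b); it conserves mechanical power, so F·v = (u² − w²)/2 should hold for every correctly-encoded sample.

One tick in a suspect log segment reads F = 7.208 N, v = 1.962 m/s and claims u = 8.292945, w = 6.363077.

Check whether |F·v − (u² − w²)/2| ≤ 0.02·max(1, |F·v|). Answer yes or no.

yes

F·v = 7.208×1.962 = 14.142096 W.
(u² − w²)/2 = (68.772937 − 40.488749)/2 = 14.142094 W.
|Δ| = 0.000002;  2% of max(1, |F·v|) = 0.282842.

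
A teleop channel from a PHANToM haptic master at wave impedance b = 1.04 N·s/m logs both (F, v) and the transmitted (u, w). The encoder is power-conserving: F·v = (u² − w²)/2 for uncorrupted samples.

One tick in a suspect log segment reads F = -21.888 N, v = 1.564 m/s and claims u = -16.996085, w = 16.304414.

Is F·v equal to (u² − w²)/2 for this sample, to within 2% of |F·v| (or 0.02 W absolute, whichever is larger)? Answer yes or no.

no

F·v = (-21.888)×1.564 = -34.232832 W.
(u² − w²)/2 = (288.866905 − 265.833916)/2 = 11.516495 W.
|Δ| = 45.749327;  2% of max(1, |F·v|) = 0.684657.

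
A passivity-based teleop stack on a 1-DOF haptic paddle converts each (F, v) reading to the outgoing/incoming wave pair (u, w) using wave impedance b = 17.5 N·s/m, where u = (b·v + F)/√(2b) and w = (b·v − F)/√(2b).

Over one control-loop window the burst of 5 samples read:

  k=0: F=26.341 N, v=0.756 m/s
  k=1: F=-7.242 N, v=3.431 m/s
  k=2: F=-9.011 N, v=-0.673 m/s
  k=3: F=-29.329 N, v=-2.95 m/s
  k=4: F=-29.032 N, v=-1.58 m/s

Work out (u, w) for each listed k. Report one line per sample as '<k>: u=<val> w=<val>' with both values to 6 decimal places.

0: u=6.688720 w=-2.216163
1: u=8.924913 w=11.373156
2: u=-3.513898 w=-0.467624
3: u=-13.683724 w=-3.768712
4: u=-9.581007 w=0.233601

k=0: b·v=17.5×0.756=13.230000; √(2b)=5.916080; u=(13.230000+26.341)/5.916080=6.688720, w=(13.230000−26.341)/5.916080=-2.216163
k=1: b·v=17.5×3.431=60.042500; √(2b)=5.916080; u=(60.042500+(-7.242))/5.916080=8.924913, w=(60.042500−(-7.242))/5.916080=11.373156
k=2: b·v=17.5×(-0.673)=-11.777500; √(2b)=5.916080; u=(-11.777500+(-9.011))/5.916080=-3.513898, w=(-11.777500−(-9.011))/5.916080=-0.467624
k=3: b·v=17.5×(-2.95)=-51.625000; √(2b)=5.916080; u=(-51.625000+(-29.329))/5.916080=-13.683724, w=(-51.625000−(-29.329))/5.916080=-3.768712
k=4: b·v=17.5×(-1.58)=-27.650000; √(2b)=5.916080; u=(-27.650000+(-29.032))/5.916080=-9.581007, w=(-27.650000−(-29.032))/5.916080=0.233601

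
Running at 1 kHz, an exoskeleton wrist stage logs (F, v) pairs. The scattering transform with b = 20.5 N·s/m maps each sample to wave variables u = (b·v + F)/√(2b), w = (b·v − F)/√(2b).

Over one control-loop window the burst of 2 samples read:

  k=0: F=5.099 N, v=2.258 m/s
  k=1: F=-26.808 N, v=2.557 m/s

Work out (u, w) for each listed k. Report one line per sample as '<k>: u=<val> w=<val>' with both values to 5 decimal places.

0: u=8.02546 w=6.43280
1: u=3.99969 w=12.37310

k=0: b·v=20.5×2.258=46.28900; √(2b)=6.40312; u=(46.28900+5.099)/6.40312=8.02546, w=(46.28900−5.099)/6.40312=6.43280
k=1: b·v=20.5×2.557=52.41850; √(2b)=6.40312; u=(52.41850+(-26.808))/6.40312=3.99969, w=(52.41850−(-26.808))/6.40312=12.37310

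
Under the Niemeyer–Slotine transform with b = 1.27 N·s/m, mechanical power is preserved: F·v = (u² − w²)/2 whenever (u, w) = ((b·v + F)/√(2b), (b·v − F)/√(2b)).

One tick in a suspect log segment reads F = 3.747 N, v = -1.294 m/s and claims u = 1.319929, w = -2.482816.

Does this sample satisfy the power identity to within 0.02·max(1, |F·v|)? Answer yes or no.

F·v = 3.747×(-1.294) = -4.848618 W.
(u² − w²)/2 = (1.742213 − 6.164375)/2 = -2.211081 W.
|Δ| = 2.637537;  2% of max(1, |F·v|) = 0.096972.

no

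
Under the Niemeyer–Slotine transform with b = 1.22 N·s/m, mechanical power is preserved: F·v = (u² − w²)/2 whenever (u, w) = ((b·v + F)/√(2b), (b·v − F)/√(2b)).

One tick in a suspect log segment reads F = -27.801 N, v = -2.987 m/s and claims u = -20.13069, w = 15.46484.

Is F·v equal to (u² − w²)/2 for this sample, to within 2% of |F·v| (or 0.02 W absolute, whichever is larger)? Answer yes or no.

F·v = (-27.801)×(-2.987) = 83.0416 W.
(u² − w²)/2 = (405.2447 − 239.1613)/2 = 83.0417 W.
|Δ| = 0.0001;  2% of max(1, |F·v|) = 1.6608.

yes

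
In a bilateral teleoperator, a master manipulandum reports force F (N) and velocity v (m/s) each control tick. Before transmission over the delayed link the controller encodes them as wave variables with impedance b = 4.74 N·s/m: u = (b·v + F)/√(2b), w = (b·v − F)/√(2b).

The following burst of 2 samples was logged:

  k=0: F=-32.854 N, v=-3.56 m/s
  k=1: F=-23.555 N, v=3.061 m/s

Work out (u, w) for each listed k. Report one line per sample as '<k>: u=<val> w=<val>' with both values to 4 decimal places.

0: u=-16.1510 w=5.1899
1: u=-2.9380 w=12.3627

k=0: b·v=4.74×(-3.56)=-16.8744; √(2b)=3.0790; u=(-16.8744+(-32.854))/3.0790=-16.1510, w=(-16.8744−(-32.854))/3.0790=5.1899
k=1: b·v=4.74×3.061=14.5091; √(2b)=3.0790; u=(14.5091+(-23.555))/3.0790=-2.9380, w=(14.5091−(-23.555))/3.0790=12.3627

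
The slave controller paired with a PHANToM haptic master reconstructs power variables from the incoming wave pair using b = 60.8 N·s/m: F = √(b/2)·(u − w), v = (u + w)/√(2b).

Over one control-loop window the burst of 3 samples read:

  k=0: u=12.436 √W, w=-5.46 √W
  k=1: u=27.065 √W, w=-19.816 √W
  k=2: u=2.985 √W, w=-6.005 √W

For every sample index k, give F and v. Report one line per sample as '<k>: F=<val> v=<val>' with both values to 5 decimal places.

0: F=98.67173 v=0.63262
1: F=258.48400 v=0.65737
2: F=49.56744 v=-0.27387

k=0: u−w=17.89600, u+w=6.97600; √(b/2)=5.51362, √(2b)=11.02724; F=5.51362×17.896=98.67173, v=6.97600/11.02724=0.63262
k=1: u−w=46.88100, u+w=7.24900; √(b/2)=5.51362, √(2b)=11.02724; F=5.51362×46.881=258.48400, v=7.24900/11.02724=0.65737
k=2: u−w=8.99000, u+w=-3.02000; √(b/2)=5.51362, √(2b)=11.02724; F=5.51362×8.99=49.56744, v=-3.02000/11.02724=-0.27387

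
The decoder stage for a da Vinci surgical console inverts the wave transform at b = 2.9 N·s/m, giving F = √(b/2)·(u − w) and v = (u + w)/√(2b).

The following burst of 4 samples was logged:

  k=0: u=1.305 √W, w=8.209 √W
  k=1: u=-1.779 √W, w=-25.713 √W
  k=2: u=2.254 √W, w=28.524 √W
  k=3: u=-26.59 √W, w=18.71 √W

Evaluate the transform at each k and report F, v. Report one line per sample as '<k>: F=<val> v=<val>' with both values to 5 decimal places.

k=0: u−w=-6.90400, u+w=9.51400; √(b/2)=1.20416, √(2b)=2.40832; F=1.20416×(-6.904)=-8.31352, v=9.51400/2.40832=3.95047
k=1: u−w=23.93400, u+w=-27.49200; √(b/2)=1.20416, √(2b)=2.40832; F=1.20416×23.934=28.82035, v=-27.49200/2.40832=-11.41543
k=2: u−w=-26.27000, u+w=30.77800; √(b/2)=1.20416, √(2b)=2.40832; F=1.20416×(-26.27)=-31.63327, v=30.77800/2.40832=12.77987
k=3: u−w=-45.30000, u+w=-7.88000; √(b/2)=1.20416, √(2b)=2.40832; F=1.20416×(-45.3)=-54.54842, v=-7.88000/2.40832=-3.27199

0: F=-8.31352 v=3.95047
1: F=28.82035 v=-11.41543
2: F=-31.63327 v=12.77987
3: F=-54.54842 v=-3.27199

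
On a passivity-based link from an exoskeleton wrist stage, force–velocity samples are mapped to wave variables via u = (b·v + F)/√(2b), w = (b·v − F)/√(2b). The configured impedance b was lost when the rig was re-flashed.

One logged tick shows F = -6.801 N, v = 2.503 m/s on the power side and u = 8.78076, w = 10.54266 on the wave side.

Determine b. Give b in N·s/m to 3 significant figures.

u + w = 19.3234;  u + w = √(2b)·v, so √(2b) = 19.3234/2.503 = 7.7201.
b = (√(2b))²/2 = 59.6000/2 = 29.8000.
(Check via u − w = 2F/√(2b): u − w = -1.7619, 2F/√(2b) = -1.7619.)

b = 29.8 N·s/m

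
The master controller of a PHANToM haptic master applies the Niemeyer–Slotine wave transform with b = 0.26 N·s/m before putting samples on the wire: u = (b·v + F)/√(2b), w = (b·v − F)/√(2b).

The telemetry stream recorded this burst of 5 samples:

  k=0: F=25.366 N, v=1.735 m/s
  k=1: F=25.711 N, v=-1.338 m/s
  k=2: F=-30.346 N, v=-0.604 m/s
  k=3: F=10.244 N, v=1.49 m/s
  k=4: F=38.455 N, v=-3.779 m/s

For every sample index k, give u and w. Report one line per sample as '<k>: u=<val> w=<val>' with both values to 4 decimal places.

0: u=35.8019 w=-34.5507
1: u=35.1723 w=-36.1372
2: u=-42.3001 w=41.8646
3: u=14.7431 w=-13.6686
4: u=51.9650 w=-54.6900

k=0: b·v=0.26×1.735=0.4511; √(2b)=0.7211; u=(0.4511+25.366)/0.7211=35.8019, w=(0.4511−25.366)/0.7211=-34.5507
k=1: b·v=0.26×(-1.338)=-0.3479; √(2b)=0.7211; u=(-0.3479+25.711)/0.7211=35.1723, w=(-0.3479−25.711)/0.7211=-36.1372
k=2: b·v=0.26×(-0.604)=-0.1570; √(2b)=0.7211; u=(-0.1570+(-30.346))/0.7211=-42.3001, w=(-0.1570−(-30.346))/0.7211=41.8646
k=3: b·v=0.26×1.49=0.3874; √(2b)=0.7211; u=(0.3874+10.244)/0.7211=14.7431, w=(0.3874−10.244)/0.7211=-13.6686
k=4: b·v=0.26×(-3.779)=-0.9825; √(2b)=0.7211; u=(-0.9825+38.455)/0.7211=51.9650, w=(-0.9825−38.455)/0.7211=-54.6900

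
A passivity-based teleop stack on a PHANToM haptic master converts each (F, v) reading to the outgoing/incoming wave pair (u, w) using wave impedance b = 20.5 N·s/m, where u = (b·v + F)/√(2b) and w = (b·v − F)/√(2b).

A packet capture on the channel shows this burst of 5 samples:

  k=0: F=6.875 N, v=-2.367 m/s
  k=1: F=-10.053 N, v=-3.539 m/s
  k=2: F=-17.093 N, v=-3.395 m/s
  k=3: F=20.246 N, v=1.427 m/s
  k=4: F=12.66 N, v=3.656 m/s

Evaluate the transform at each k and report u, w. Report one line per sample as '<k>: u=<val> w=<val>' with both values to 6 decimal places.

0: u=-6.504403 w=-8.651792
1: u=-12.900343 w=-9.760314
2: u=-13.538782 w=-8.199825
3: u=7.730523 w=1.406735
4: u=13.682071 w=9.727751

k=0: b·v=20.5×(-2.367)=-48.523500; √(2b)=6.403124; u=(-48.523500+6.875)/6.403124=-6.504403, w=(-48.523500−6.875)/6.403124=-8.651792
k=1: b·v=20.5×(-3.539)=-72.549500; √(2b)=6.403124; u=(-72.549500+(-10.053))/6.403124=-12.900343, w=(-72.549500−(-10.053))/6.403124=-9.760314
k=2: b·v=20.5×(-3.395)=-69.597500; √(2b)=6.403124; u=(-69.597500+(-17.093))/6.403124=-13.538782, w=(-69.597500−(-17.093))/6.403124=-8.199825
k=3: b·v=20.5×1.427=29.253500; √(2b)=6.403124; u=(29.253500+20.246)/6.403124=7.730523, w=(29.253500−20.246)/6.403124=1.406735
k=4: b·v=20.5×3.656=74.948000; √(2b)=6.403124; u=(74.948000+12.66)/6.403124=13.682071, w=(74.948000−12.66)/6.403124=9.727751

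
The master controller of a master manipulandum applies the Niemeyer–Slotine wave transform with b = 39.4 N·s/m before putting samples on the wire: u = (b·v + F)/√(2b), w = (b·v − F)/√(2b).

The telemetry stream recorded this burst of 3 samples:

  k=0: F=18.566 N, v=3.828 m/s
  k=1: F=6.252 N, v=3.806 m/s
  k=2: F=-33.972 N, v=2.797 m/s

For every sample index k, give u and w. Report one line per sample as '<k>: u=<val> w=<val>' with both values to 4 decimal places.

k=0: b·v=39.4×3.828=150.8232; √(2b)=8.8769; u=(150.8232+18.566)/8.8769=19.0819, w=(150.8232−18.566)/8.8769=14.8990
k=1: b·v=39.4×3.806=149.9564; √(2b)=8.8769; u=(149.9564+6.252)/8.8769=17.5971, w=(149.9564−6.252)/8.8769=16.1885
k=2: b·v=39.4×2.797=110.2018; √(2b)=8.8769; u=(110.2018+(-33.972))/8.8769=8.5874, w=(110.2018−(-33.972))/8.8769=16.2414

0: u=19.0819 w=14.8990
1: u=17.5971 w=16.1885
2: u=8.5874 w=16.2414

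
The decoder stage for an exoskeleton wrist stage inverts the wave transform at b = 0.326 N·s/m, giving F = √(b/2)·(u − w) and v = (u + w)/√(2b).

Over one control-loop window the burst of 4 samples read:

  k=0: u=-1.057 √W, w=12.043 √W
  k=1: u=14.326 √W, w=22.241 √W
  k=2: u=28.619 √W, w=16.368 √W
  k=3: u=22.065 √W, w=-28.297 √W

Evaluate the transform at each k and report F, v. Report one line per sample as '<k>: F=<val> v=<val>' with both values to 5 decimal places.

0: F=-5.28890 v=13.60554
1: F=-3.19554 v=45.28616
2: F=4.94613 v=55.71386
3: F=20.33278 v=-7.71798

k=0: u−w=-13.10000, u+w=10.98600; √(b/2)=0.40373, √(2b)=0.80747; F=0.40373×(-13.1)=-5.28890, v=10.98600/0.80747=13.60554
k=1: u−w=-7.91500, u+w=36.56700; √(b/2)=0.40373, √(2b)=0.80747; F=0.40373×(-7.915)=-3.19554, v=36.56700/0.80747=45.28616
k=2: u−w=12.25100, u+w=44.98700; √(b/2)=0.40373, √(2b)=0.80747; F=0.40373×12.251=4.94613, v=44.98700/0.80747=55.71386
k=3: u−w=50.36200, u+w=-6.23200; √(b/2)=0.40373, √(2b)=0.80747; F=0.40373×50.362=20.33278, v=-6.23200/0.80747=-7.71798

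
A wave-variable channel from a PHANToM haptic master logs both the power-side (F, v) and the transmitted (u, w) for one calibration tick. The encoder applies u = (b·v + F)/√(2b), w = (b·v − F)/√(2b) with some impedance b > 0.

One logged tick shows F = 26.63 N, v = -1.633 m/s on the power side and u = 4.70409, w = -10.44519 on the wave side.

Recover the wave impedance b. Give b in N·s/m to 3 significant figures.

u + w = -5.7411;  u + w = √(2b)·v, so √(2b) = -5.7411/(-1.633) = 3.5157.
b = (√(2b))²/2 = 12.3600/2 = 6.1800.
(Check via u − w = 2F/√(2b): u − w = 15.1493, 2F/√(2b) = 15.1493.)

b = 6.18 N·s/m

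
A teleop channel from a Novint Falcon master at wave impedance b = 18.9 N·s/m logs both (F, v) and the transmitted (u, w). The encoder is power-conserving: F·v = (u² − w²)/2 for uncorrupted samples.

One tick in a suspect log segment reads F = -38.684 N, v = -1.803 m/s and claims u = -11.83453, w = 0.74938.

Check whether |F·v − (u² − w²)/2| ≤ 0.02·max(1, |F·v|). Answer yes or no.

F·v = (-38.684)×(-1.803) = 69.74725 W.
(u² − w²)/2 = (140.05610 − 0.56157)/2 = 69.74726 W.
|Δ| = 0.00001;  2% of max(1, |F·v|) = 1.39495.

yes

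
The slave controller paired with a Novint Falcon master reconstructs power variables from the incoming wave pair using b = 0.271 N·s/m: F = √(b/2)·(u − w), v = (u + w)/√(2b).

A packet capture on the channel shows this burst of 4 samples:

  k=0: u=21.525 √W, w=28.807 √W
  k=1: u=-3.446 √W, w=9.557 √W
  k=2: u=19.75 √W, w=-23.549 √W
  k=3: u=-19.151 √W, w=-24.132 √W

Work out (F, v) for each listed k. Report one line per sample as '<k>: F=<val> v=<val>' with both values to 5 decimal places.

0: F=-2.68053 v=68.36669
1: F=-4.78645 v=8.30066
2: F=15.93850 v=-5.16024
3: F=1.83352 v=-58.79193

k=0: u−w=-7.28200, u+w=50.33200; √(b/2)=0.36810, √(2b)=0.73621; F=0.36810×(-7.282)=-2.68053, v=50.33200/0.73621=68.36669
k=1: u−w=-13.00300, u+w=6.11100; √(b/2)=0.36810, √(2b)=0.73621; F=0.36810×(-13.003)=-4.78645, v=6.11100/0.73621=8.30066
k=2: u−w=43.29900, u+w=-3.79900; √(b/2)=0.36810, √(2b)=0.73621; F=0.36810×43.299=15.93850, v=-3.79900/0.73621=-5.16024
k=3: u−w=4.98100, u+w=-43.28300; √(b/2)=0.36810, √(2b)=0.73621; F=0.36810×4.981=1.83352, v=-43.28300/0.73621=-58.79193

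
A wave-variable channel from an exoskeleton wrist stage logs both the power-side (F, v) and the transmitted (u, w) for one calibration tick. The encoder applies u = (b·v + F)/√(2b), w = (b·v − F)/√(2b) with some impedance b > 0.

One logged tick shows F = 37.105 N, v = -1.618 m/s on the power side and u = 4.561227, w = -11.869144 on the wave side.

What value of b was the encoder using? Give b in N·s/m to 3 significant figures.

b = 10.2 N·s/m

u + w = -7.307917;  u + w = √(2b)·v, so √(2b) = -7.307917/(-1.618) = 4.516636.
b = (√(2b))²/2 = 20.400000/2 = 10.200000.
(Check via u − w = 2F/√(2b): u − w = 16.430371, 2F/√(2b) = 16.430370.)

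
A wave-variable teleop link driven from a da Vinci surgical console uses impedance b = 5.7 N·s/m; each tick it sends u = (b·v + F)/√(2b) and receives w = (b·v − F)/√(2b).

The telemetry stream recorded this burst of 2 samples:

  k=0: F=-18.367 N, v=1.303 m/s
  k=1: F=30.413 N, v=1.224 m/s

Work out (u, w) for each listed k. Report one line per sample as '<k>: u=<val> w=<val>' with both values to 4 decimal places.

0: u=-3.2401 w=7.6396
1: u=11.0739 w=-6.9412

k=0: b·v=5.7×1.303=7.4271; √(2b)=3.3764; u=(7.4271+(-18.367))/3.3764=-3.2401, w=(7.4271−(-18.367))/3.3764=7.6396
k=1: b·v=5.7×1.224=6.9768; √(2b)=3.3764; u=(6.9768+30.413)/3.3764=11.0739, w=(6.9768−30.413)/3.3764=-6.9412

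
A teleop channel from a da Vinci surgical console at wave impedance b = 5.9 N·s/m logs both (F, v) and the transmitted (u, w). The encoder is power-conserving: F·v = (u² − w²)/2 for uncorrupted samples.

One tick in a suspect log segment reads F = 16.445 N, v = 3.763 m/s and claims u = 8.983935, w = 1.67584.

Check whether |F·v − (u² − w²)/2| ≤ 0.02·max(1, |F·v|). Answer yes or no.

no

F·v = 16.445×3.763 = 61.882535 W.
(u² − w²)/2 = (80.711088 − 2.808440)/2 = 38.951324 W.
|Δ| = 22.931211;  2% of max(1, |F·v|) = 1.237651.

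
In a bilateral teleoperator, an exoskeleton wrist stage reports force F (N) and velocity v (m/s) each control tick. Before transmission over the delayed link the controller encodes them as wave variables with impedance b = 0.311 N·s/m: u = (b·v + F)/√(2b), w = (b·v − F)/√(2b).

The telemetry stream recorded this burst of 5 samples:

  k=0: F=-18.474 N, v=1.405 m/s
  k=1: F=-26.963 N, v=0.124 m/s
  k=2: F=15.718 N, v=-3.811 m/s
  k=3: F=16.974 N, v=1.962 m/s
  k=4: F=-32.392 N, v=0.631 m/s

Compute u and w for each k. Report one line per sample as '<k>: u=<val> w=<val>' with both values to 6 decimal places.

k=0: b·v=0.311×1.405=0.436955; √(2b)=0.788670; u=(0.436955+(-18.474))/0.788670=-22.870212, w=(0.436955−(-18.474))/0.788670=23.978293
k=1: b·v=0.311×0.124=0.038564; √(2b)=0.788670; u=(0.038564+(-26.963))/0.788670=-34.139049, w=(0.038564−(-26.963))/0.788670=34.236844
k=2: b·v=0.311×(-3.811)=-1.185221; √(2b)=0.788670; u=(-1.185221+15.718)/0.788670=18.426951, w=(-1.185221−15.718)/0.788670=-21.432571
k=3: b·v=0.311×1.962=0.610182; √(2b)=0.788670; u=(0.610182+16.974)/0.788670=22.296001, w=(0.610182−16.974)/0.788670=-20.748631
k=4: b·v=0.311×0.631=0.196241; √(2b)=0.788670; u=(0.196241+(-32.392))/0.788670=-40.822865, w=(0.196241−(-32.392))/0.788670=41.320515

0: u=-22.870212 w=23.978293
1: u=-34.139049 w=34.236844
2: u=18.426951 w=-21.432571
3: u=22.296001 w=-20.748631
4: u=-40.822865 w=41.320515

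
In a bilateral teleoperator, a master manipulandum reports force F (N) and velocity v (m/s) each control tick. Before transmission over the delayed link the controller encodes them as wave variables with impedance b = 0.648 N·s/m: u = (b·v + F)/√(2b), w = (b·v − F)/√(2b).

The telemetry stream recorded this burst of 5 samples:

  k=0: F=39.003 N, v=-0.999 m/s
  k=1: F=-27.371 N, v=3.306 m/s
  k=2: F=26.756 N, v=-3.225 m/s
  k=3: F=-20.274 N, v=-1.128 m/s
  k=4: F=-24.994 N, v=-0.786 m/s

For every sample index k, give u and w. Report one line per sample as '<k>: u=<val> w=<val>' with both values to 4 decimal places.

k=0: b·v=0.648×(-0.999)=-0.6474; √(2b)=1.1384; u=(-0.6474+39.003)/1.1384=33.6920, w=(-0.6474−39.003)/1.1384=-34.8293
k=1: b·v=0.648×3.306=2.1423; √(2b)=1.1384; u=(2.1423+(-27.371))/1.1384=-22.1612, w=(2.1423−(-27.371))/1.1384=25.9248
k=2: b·v=0.648×(-3.225)=-2.0898; √(2b)=1.1384; u=(-2.0898+26.756)/1.1384=21.6670, w=(-2.0898−26.756)/1.1384=-25.3385
k=3: b·v=0.648×(-1.128)=-0.7309; √(2b)=1.1384; u=(-0.7309+(-20.274))/1.1384=-18.4510, w=(-0.7309−(-20.274))/1.1384=17.1668
k=4: b·v=0.648×(-0.786)=-0.5093; √(2b)=1.1384; u=(-0.5093+(-24.994))/1.1384=-22.4024, w=(-0.5093−(-24.994))/1.1384=21.5076

0: u=33.6920 w=-34.8293
1: u=-22.1612 w=25.9248
2: u=21.6670 w=-25.3385
3: u=-18.4510 w=17.1668
4: u=-22.4024 w=21.5076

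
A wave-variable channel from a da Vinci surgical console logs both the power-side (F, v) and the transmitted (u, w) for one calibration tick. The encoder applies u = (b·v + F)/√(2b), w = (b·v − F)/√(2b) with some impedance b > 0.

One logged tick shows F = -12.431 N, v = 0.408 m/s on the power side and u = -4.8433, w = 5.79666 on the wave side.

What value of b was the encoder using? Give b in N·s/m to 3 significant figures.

b = 2.73 N·s/m

u + w = 0.9534;  u + w = √(2b)·v, so √(2b) = 0.9534/0.408 = 2.3367.
b = (√(2b))²/2 = 5.4600/2 = 2.7300.
(Check via u − w = 2F/√(2b): u − w = -10.6400, 2F/√(2b) = -10.6399.)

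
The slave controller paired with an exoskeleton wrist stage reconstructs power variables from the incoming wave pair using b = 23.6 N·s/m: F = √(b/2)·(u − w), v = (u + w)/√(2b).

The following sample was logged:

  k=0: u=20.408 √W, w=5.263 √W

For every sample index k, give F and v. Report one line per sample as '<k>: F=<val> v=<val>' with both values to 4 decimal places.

0: F=52.0248 v=3.7366

k=0: u−w=15.1450, u+w=25.6710; √(b/2)=3.4351, √(2b)=6.8702; F=3.4351×15.145=52.0248, v=25.6710/6.8702=3.7366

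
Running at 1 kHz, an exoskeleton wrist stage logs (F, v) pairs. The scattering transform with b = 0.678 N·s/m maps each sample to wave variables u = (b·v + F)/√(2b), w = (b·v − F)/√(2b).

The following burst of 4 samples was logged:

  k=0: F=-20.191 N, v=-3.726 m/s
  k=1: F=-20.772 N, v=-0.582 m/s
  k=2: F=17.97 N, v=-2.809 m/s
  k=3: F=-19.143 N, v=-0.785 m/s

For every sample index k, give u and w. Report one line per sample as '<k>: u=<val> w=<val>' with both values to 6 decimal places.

0: u=-19.508573 w=15.169742
1: u=-18.176957 w=17.499233
2: u=13.796355 w=-17.067362
3: u=-16.896236 w=15.982124

k=0: b·v=0.678×(-3.726)=-2.526228; √(2b)=1.164474; u=(-2.526228+(-20.191))/1.164474=-19.508573, w=(-2.526228−(-20.191))/1.164474=15.169742
k=1: b·v=0.678×(-0.582)=-0.394596; √(2b)=1.164474; u=(-0.394596+(-20.772))/1.164474=-18.176957, w=(-0.394596−(-20.772))/1.164474=17.499233
k=2: b·v=0.678×(-2.809)=-1.904502; √(2b)=1.164474; u=(-1.904502+17.97)/1.164474=13.796355, w=(-1.904502−17.97)/1.164474=-17.067362
k=3: b·v=0.678×(-0.785)=-0.532230; √(2b)=1.164474; u=(-0.532230+(-19.143))/1.164474=-16.896236, w=(-0.532230−(-19.143))/1.164474=15.982124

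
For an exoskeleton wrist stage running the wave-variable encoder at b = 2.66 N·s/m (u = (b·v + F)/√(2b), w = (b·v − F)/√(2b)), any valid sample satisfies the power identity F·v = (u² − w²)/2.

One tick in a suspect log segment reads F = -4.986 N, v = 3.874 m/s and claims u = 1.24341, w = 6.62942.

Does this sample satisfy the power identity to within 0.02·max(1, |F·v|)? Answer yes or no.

no

F·v = (-4.986)×3.874 = -19.3158 W.
(u² − w²)/2 = (1.5461 − 43.9492)/2 = -21.2016 W.
|Δ| = 1.8858;  2% of max(1, |F·v|) = 0.3863.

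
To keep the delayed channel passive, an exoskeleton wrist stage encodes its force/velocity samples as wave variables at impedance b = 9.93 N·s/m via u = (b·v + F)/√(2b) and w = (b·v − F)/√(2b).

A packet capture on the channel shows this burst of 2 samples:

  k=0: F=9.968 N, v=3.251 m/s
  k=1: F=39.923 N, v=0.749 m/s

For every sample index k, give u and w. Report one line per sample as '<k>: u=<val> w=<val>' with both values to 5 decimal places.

0: u=9.48072 w=5.00721
1: u=10.62741 w=-7.28952

k=0: b·v=9.93×3.251=32.28243; √(2b)=4.45646; u=(32.28243+9.968)/4.45646=9.48072, w=(32.28243−9.968)/4.45646=5.00721
k=1: b·v=9.93×0.749=7.43757; √(2b)=4.45646; u=(7.43757+39.923)/4.45646=10.62741, w=(7.43757−39.923)/4.45646=-7.28952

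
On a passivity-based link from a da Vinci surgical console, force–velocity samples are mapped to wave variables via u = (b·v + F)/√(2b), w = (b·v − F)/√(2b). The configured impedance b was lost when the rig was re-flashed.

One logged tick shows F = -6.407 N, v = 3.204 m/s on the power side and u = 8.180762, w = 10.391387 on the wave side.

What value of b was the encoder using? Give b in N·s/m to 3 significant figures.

u + w = 18.572149;  u + w = √(2b)·v, so √(2b) = 18.572149/3.204 = 5.796551.
b = (√(2b))²/2 = 33.600002/2 = 16.800001.
(Check via u − w = 2F/√(2b): u − w = -2.210625, 2F/√(2b) = -2.210625.)

b = 16.8 N·s/m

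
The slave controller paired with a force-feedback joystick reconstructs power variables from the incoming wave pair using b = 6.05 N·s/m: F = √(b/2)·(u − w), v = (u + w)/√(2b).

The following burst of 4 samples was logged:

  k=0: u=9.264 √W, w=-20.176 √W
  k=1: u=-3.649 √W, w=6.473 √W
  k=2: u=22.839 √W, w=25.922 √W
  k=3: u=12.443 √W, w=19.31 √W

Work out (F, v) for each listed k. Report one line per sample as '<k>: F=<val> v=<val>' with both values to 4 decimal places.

k=0: u−w=29.4400, u+w=-10.9120; √(b/2)=1.7393, √(2b)=3.4785; F=1.7393×29.44=51.2036, v=-10.9120/3.4785=-3.1370
k=1: u−w=-10.1220, u+w=2.8240; √(b/2)=1.7393, √(2b)=3.4785; F=1.7393×(-10.122)=-17.6047, v=2.8240/3.4785=0.8118
k=2: u−w=-3.0830, u+w=48.7610; √(b/2)=1.7393, √(2b)=3.4785; F=1.7393×(-3.083)=-5.3621, v=48.7610/3.4785=14.0178
k=3: u−w=-6.8670, u+w=31.7530; √(b/2)=1.7393, √(2b)=3.4785; F=1.7393×(-6.867)=-11.9434, v=31.7530/3.4785=9.1283

0: F=51.2036 v=-3.1370
1: F=-17.6047 v=0.8118
2: F=-5.3621 v=14.0178
3: F=-11.9434 v=9.1283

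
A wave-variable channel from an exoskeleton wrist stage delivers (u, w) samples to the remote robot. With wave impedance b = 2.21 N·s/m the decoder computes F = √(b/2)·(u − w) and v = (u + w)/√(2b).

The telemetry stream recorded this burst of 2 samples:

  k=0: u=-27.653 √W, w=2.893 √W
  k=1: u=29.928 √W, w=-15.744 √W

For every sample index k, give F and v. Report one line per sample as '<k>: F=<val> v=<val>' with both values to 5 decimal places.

0: F=-32.10964 v=-11.77713
1: F=48.00994 v=6.74664

k=0: u−w=-30.54600, u+w=-24.76000; √(b/2)=1.05119, √(2b)=2.10238; F=1.05119×(-30.546)=-32.10964, v=-24.76000/2.10238=-11.77713
k=1: u−w=45.67200, u+w=14.18400; √(b/2)=1.05119, √(2b)=2.10238; F=1.05119×45.672=48.00994, v=14.18400/2.10238=6.74664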